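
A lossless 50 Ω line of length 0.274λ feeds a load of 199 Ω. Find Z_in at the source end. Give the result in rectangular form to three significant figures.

βl = 2π × 0.274 = 98.6°
tan(βl) = tan(98.6°) = -6.58
Z_in = Z_0·(Z_L + jZ_0·tanβl)/(Z_0 + jZ_L·tanβl)
     = 50·(199 − j329)/(50 − j1310)

Z_in ≈ 12.8 + j7.11 Ω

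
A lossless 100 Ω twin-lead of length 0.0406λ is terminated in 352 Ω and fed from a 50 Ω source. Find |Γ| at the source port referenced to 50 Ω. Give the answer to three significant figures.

|Γ| ≈ 0.741

βl = 2π × 0.0406 = 14.6°
tan(βl) = 0.261
Z_in = Z_0·(Z_L + jZ_0·tanβl)/(Z_0 + jZ_L·tanβl) = 204 − j161 Ω
Γ_s = (Z_in − Z_s)/(Z_in + Z_s) = (154 − j161)/(254 − j161), |Γ_s| = 0.741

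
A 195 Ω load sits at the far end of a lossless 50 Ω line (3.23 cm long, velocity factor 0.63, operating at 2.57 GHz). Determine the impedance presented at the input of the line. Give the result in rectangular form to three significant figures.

λ = v/f = 0.63·c / 2.57 GHz = 0.0735 m
βl = 2π·l/λ = 2π × 0.439 = 158°
tan(βl) = tan(158°) = -0.402
Z_in = Z_0·(Z_L + jZ_0·tanβl)/(Z_0 + jZ_L·tanβl)
     = 50·(195 − j20.1)/(50 − j78.3)

Z_in ≈ 65.6 + j82.6 Ω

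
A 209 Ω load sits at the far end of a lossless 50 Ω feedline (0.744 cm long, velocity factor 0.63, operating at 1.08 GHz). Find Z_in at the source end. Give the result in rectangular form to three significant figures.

λ = v/f = 0.63·c / 1.08 GHz = 0.175 m
βl = 2π·l/λ = 2π × 0.0425 = 15.3°
tan(βl) = tan(15.3°) = 0.274
Z_in = Z_0·(Z_L + jZ_0·tanβl)/(Z_0 + jZ_L·tanβl)
     = 50·(209 + j13.7)/(50 + j57.2)

Z_in ≈ 97.3 − j97.6 Ω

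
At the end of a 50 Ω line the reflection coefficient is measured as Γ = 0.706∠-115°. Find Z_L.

Z_L ≈ 12 − j30.5 Ω

Z_L = Z_0·(1 + Γ)/(1 − Γ) = 50·(0.702 − j0.64)/(1.3 + j0.64)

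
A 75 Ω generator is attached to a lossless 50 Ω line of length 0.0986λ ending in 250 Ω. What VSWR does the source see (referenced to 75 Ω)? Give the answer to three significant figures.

VSWR ≈ 4.77

βl = 2π × 0.0986 = 35.5°
tan(βl) = 0.713
Z_in = Z_0·(Z_L + jZ_0·tanβl)/(Z_0 + jZ_L·tanβl) = 27.5 − j62.4 Ω
Γ_s = (Z_in − Z_s)/(Z_in + Z_s) = (-47.5 − j62.4)/(102 − j62.4), |Γ_s| = 0.654
VSWR = (1 + |Γ_s|)/(1 − |Γ_s|)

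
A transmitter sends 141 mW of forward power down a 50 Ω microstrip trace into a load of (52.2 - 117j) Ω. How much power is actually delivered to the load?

P_delivered ≈ 61 mW

|Γ| = |(2.2 − j117)/(102.2 − j117)| = 0.753
|Γ|² = 0.567
P_refl = |Γ|²·P_inc = 80 mW, P_del = (1 − |Γ|²)·P_inc = 61 mW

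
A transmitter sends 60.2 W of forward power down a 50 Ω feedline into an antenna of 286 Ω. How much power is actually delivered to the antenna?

P_delivered ≈ 30.5 W

Γ = (286 − 50)/(286 + 50) = 0.702
|Γ|² = 0.493
P_refl = |Γ|²·P_inc = 29.7 W, P_del = (1 − |Γ|²)·P_inc = 30.5 W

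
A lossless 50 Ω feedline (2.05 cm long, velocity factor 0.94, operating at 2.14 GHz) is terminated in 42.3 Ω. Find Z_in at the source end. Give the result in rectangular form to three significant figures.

Z_in ≈ 52.6 + j8.19 Ω

λ = v/f = 0.94·c / 2.14 GHz = 0.132 m
βl = 2π·l/λ = 2π × 0.156 = 56°
tan(βl) = tan(56°) = 1.48
Z_in = Z_0·(Z_L + jZ_0·tanβl)/(Z_0 + jZ_L·tanβl)
     = 50·(42.3 + j74.1)/(50 + j62.7)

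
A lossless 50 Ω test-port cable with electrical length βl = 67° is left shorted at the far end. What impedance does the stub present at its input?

tan(βl) = 2.36
For a shorted stub, Z_in = jZ_0·tan(βl)

Z_in ≈ +j118 Ω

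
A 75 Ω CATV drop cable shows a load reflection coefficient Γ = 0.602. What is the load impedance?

Z_L ≈ 302 Ω

Z_L = Z_0·(1 + Γ)/(1 − Γ) = 75·(1.6)/(0.398)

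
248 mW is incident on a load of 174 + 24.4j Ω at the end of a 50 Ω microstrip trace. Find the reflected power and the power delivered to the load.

|Γ| = |(124 + j24.4)/(224 + j24.4)| = 0.561
|Γ|² = 0.315
P_refl = |Γ|²·P_inc = 78 mW, P_del = (1 − |Γ|²)·P_inc = 170 mW

P_reflected ≈ 78 mW; P_delivered ≈ 170 mW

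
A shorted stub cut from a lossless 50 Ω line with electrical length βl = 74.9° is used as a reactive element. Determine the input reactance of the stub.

tan(βl) = 3.71
For a shorted stub, Z_in = jZ_0·tan(βl)

X_in ≈ 185 Ω (inductive)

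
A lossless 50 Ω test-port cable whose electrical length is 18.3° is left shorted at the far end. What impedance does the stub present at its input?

Z_in ≈ +j16.5 Ω

tan(βl) = 0.331
For a shorted stub, Z_in = jZ_0·tan(βl)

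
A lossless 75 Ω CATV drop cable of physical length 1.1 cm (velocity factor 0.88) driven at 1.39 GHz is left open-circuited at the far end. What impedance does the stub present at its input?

λ = v/f = 0.88·c / 1.39 GHz = 0.19 m
βl = 2π·l/λ = 2π × 0.0579 = 20.9°
tan(βl) = 0.381
For an open-circuited stub, Z_in = −jZ_0·cot(βl) = −jZ_0/tan(βl)

Z_in ≈ −j197 Ω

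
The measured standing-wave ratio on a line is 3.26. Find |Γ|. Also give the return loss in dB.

|Γ| ≈ 0.531; return loss ≈ 5.51 dB

|Γ| = (S − 1)/(S + 1) = (3.26 − 1)/(3.26 + 1) = 2.26/4.26
RL = −20·log₁₀|Γ| = −20·log₁₀(0.531)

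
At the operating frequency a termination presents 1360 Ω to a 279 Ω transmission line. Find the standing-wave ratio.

Γ = (1360 − 279)/(1360 + 279) = 0.66
VSWR = (1 + 0.66)/(1 − 0.66)

VSWR ≈ 4.87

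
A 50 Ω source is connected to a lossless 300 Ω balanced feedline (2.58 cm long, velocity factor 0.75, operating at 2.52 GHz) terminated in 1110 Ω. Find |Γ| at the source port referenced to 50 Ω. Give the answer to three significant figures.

|Γ| ≈ 0.511

λ = v/f = 0.75·c / 2.52 GHz = 0.0893 m
βl = 2π·l/λ = 2π × 0.289 = 104°
tan(βl) = -4
Z_in = Z_0·(Z_L + jZ_0·tanβl)/(Z_0 + jZ_L·tanβl) = 85.7 + j69.2 Ω
Γ_s = (Z_in − Z_s)/(Z_in + Z_s) = (35.7 + j69.2)/(136 + j69.2), |Γ_s| = 0.511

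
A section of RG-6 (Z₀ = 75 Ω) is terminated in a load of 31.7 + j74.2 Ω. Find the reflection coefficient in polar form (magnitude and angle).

Γ ≈ 0.661 ∠ 85.5°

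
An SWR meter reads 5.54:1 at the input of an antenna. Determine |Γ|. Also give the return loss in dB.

|Γ| ≈ 0.694; return loss ≈ 3.17 dB

|Γ| = (S − 1)/(S + 1) = (5.54 − 1)/(5.54 + 1) = 4.54/6.54
RL = −20·log₁₀|Γ| = −20·log₁₀(0.694)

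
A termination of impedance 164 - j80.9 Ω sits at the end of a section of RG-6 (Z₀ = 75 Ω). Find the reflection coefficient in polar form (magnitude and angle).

Γ ≈ 0.477 ∠ -23.6°

Γ = (Z_L − Z_0)/(Z_L + Z_0) = (89 − j80.9)/(239 − j80.9)
|Γ| = 120/252 = 0.477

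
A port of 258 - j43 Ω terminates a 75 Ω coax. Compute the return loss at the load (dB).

Γ = (183 − j43)/(333 − j43), |Γ| = 0.56
RL = −20·log₁₀|Γ| = −20·log₁₀(0.56)

RL ≈ 5.04 dB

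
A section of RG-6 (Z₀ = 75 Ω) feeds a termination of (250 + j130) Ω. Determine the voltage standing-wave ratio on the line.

VSWR ≈ 4.3

Γ = (Z_L − Z_0)/(Z_L + Z_0) = (175 + j130)/(325 + j130)
|Γ| = 218/350 = 0.623
VSWR = (1 + |Γ|)/(1 − |Γ|) = 1.62/0.377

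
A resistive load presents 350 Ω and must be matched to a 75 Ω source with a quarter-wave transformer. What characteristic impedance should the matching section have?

Z_qwt ≈ 162 Ω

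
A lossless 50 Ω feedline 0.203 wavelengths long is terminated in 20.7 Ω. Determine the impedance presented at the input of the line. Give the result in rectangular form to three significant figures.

Z_in ≈ 85.7 + j47.8 Ω

βl = 2π × 0.203 = 73.1°
tan(βl) = tan(73.1°) = 3.29
Z_in = Z_0·(Z_L + jZ_0·tanβl)/(Z_0 + jZ_L·tanβl)
     = 50·(20.7 + j164)/(50 + j68)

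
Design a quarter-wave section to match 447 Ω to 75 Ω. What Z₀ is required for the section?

Z_qwt = √(Z_0·R_L) = √(75 × 447) = √33520

Z_qwt ≈ 183 Ω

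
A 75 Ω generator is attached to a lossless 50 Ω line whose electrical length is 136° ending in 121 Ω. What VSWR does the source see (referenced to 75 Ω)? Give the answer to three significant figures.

tan(βl) = -0.966
Z_in = Z_0·(Z_L + jZ_0·tanβl)/(Z_0 + jZ_L·tanβl) = 36.2 + j36.3 Ω
Γ_s = (Z_in − Z_s)/(Z_in + Z_s) = (-38.8 + j36.3)/(111 + j36.3), |Γ_s| = 0.454
VSWR = (1 + |Γ_s|)/(1 − |Γ_s|)

VSWR ≈ 2.66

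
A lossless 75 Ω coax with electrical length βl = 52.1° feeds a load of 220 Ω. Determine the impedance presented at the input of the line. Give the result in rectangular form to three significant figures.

tan(βl) = tan(52.1°) = 1.28
Z_in = Z_0·(Z_L + jZ_0·tanβl)/(Z_0 + jZ_L·tanβl)
     = 75·(220 + j96.3)/(75 + j283)

Z_in ≈ 38.4 − j48.2 Ω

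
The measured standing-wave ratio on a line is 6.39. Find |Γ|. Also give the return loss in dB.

|Γ| = (S − 1)/(S + 1) = (6.39 − 1)/(6.39 + 1) = 5.39/7.39
RL = −20·log₁₀|Γ| = −20·log₁₀(0.729)

|Γ| ≈ 0.729; return loss ≈ 2.74 dB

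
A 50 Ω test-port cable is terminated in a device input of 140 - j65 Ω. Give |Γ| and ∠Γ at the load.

Γ ≈ 0.553 ∠ -17°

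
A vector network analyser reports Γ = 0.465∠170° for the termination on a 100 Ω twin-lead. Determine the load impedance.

Z_L ≈ 36.8 + j7.57 Ω

Z_L = Z_0·(1 + Γ)/(1 − Γ) = 100·(0.542 + j0.0807)/(1.46 − j0.0807)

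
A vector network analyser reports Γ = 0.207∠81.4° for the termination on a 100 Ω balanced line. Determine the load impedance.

Z_L ≈ 97.6 + j41.7 Ω

Z_L = Z_0·(1 + Γ)/(1 − Γ) = 100·(1.03 + j0.205)/(0.969 − j0.205)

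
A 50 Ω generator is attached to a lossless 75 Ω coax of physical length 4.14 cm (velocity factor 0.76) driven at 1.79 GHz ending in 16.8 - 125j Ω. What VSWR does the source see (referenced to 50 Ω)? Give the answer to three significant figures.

VSWR ≈ 21.5

λ = v/f = 0.76·c / 1.79 GHz = 0.127 m
βl = 2π·l/λ = 2π × 0.325 = 117°
tan(βl) = -1.96
Z_in = Z_0·(Z_L + jZ_0·tanβl)/(Z_0 + jZ_L·tanβl) = 15.2 + j117 Ω
Γ_s = (Z_in − Z_s)/(Z_in + Z_s) = (-34.8 + j117)/(65.2 + j117), |Γ_s| = 0.911
VSWR = (1 + |Γ_s|)/(1 − |Γ_s|)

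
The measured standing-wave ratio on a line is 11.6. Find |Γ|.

|Γ| = (S − 1)/(S + 1) = (11.6 − 1)/(11.6 + 1) = 10.6/12.6

|Γ| ≈ 0.841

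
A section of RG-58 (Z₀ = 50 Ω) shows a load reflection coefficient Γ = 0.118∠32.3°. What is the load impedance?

Z_L = Z_0·(1 + Γ)/(1 − Γ) = 50·(1.1 + j0.0631)/(0.9 − j0.0631)

Z_L ≈ 60.5 + j7.74 Ω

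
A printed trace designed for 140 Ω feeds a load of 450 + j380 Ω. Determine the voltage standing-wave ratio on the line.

Γ = (Z_L − Z_0)/(Z_L + Z_0) = (310 + j380)/(590 + j380)
|Γ| = 490/702 = 0.699
VSWR = (1 + |Γ|)/(1 − |Γ|) = 1.7/0.301

VSWR ≈ 5.64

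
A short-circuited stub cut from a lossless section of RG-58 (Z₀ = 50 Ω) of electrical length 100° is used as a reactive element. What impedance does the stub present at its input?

Z_in ≈ −j284 Ω

tan(βl) = -5.67
For a short-circuited stub, Z_in = jZ_0·tan(βl)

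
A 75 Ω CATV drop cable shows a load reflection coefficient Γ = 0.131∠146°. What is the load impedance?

Z_L ≈ 59.7 + j8.9 Ω

Z_L = Z_0·(1 + Γ)/(1 − Γ) = 75·(0.891 + j0.0733)/(1.11 − j0.0733)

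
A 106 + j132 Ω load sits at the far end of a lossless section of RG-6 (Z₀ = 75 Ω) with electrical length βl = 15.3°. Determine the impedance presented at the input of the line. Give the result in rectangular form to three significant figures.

tan(βl) = tan(15.3°) = 0.274
Z_in = Z_0·(Z_L + jZ_0·tanβl)/(Z_0 + jZ_L·tanβl)
     = 75·(106 + j153)/(38.9 + j29)

Z_in ≈ 272 + j91.1 Ω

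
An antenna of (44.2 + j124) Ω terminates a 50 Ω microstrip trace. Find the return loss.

Γ = (-5.8 + j124)/(94.2 + j124), |Γ| = 0.797
RL = −20·log₁₀|Γ| = −20·log₁₀(0.797)

RL ≈ 1.97 dB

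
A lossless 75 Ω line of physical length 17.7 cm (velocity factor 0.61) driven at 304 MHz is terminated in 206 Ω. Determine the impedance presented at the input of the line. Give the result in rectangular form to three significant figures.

λ = v/f = 0.61·c / 304 MHz = 0.602 m
βl = 2π·l/λ = 2π × 0.294 = 106°
tan(βl) = tan(106°) = -3.52
Z_in = Z_0·(Z_L + jZ_0·tanβl)/(Z_0 + jZ_L·tanβl)
     = 75·(206 − j264)/(75 − j725)

Z_in ≈ 29.2 + j18.3 Ω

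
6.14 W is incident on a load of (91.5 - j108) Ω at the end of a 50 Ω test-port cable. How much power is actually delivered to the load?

P_delivered ≈ 3.55 W

|Γ| = |(41.5 − j108)/(141.5 − j108)| = 0.65
|Γ|² = 0.422
P_refl = |Γ|²·P_inc = 2.59 W, P_del = (1 − |Γ|²)·P_inc = 3.55 W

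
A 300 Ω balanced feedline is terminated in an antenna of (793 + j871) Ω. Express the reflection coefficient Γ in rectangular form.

Γ ≈ 0.664 + j0.268

Γ = (Z_L − Z_0)/(Z_L + Z_0) = (493 + j871)/(1093 + j871)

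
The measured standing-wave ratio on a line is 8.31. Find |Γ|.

|Γ| ≈ 0.785

|Γ| = (S − 1)/(S + 1) = (8.31 − 1)/(8.31 + 1) = 7.31/9.31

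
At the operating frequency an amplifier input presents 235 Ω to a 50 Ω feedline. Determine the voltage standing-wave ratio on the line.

VSWR ≈ 4.7

Γ = (235 − 50)/(235 + 50) = 0.649
VSWR = (1 + 0.649)/(1 − 0.649)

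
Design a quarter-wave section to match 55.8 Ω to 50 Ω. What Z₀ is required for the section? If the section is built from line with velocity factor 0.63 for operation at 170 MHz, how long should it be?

Z_qwt ≈ 52.8 Ω; length ≈ 27.8 cm

Z_qwt = √(Z_0·R_L) = √(50 × 55.8) = √2790
λ = 0.63·c/f = 1.11 m, so l = λ/4 = 0.278 m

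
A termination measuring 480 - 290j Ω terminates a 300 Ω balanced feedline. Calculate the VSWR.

VSWR ≈ 2.39

Γ = (Z_L − Z_0)/(Z_L + Z_0) = (180 − j290)/(780 − j290)
|Γ| = 341/832 = 0.41
VSWR = (1 + |Γ|)/(1 − |Γ|) = 1.41/0.59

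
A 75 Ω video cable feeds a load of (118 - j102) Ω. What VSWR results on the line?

Γ = (Z_L − Z_0)/(Z_L + Z_0) = (43 − j102)/(193 − j102)
|Γ| = 111/218 = 0.507
VSWR = (1 + |Γ|)/(1 − |Γ|) = 1.51/0.493

VSWR ≈ 3.06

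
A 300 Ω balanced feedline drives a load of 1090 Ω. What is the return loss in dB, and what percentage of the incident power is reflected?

RL ≈ 4.91 dB; 32.3% of incident power reflected

Γ = (1090 − 300)/(1090 + 300) = 0.568
RL = −20·log₁₀(0.568) = 4.91 dB
P_refl/P_inc = |Γ|² = 0.323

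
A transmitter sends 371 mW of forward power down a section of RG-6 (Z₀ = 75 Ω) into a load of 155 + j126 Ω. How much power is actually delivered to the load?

|Γ| = |(80 + j126)/(230 + j126)| = 0.569
|Γ|² = 0.324
P_refl = |Γ|²·P_inc = 120 mW, P_del = (1 − |Γ|²)·P_inc = 251 mW

P_delivered ≈ 251 mW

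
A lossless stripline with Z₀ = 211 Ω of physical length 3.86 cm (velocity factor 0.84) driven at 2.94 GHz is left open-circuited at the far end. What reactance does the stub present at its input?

X_in ≈ 654 Ω (inductive)

λ = v/f = 0.84·c / 2.94 GHz = 0.0857 m
βl = 2π·l/λ = 2π × 0.45 = 162°
tan(βl) = -0.323
For an open-circuited stub, Z_in = −jZ_0·cot(βl) = −jZ_0/tan(βl)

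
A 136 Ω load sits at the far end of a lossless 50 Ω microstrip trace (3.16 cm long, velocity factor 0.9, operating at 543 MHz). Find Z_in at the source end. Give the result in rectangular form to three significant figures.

λ = v/f = 0.9·c / 543 MHz = 0.497 m
βl = 2π·l/λ = 2π × 0.0636 = 22.9°
tan(βl) = tan(22.9°) = 0.422
Z_in = Z_0·(Z_L + jZ_0·tanβl)/(Z_0 + jZ_L·tanβl)
     = 50·(136 + j21.1)/(50 + j57.4)

Z_in ≈ 69.1 − j58.3 Ω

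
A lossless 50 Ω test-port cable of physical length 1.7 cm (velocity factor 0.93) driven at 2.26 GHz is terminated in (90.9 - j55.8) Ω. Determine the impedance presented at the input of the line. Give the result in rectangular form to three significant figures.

λ = v/f = 0.93·c / 2.26 GHz = 0.123 m
βl = 2π·l/λ = 2π × 0.138 = 49.6°
tan(βl) = tan(49.6°) = 1.17
Z_in = Z_0·(Z_L + jZ_0·tanβl)/(Z_0 + jZ_L·tanβl)
     = 50·(90.9 + j2.9)/(116 + j107)

Z_in ≈ 21.9 − j18.9 Ω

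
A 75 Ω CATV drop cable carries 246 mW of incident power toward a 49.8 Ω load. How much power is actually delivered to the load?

P_delivered ≈ 236 mW

Γ = (49.8 − 75)/(49.8 + 75) = -0.202
|Γ|² = 0.0408
P_refl = |Γ|²·P_inc = 10 mW, P_del = (1 − |Γ|²)·P_inc = 236 mW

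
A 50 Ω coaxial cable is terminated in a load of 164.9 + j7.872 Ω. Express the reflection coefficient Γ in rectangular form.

Γ ≈ 0.535 + j0.017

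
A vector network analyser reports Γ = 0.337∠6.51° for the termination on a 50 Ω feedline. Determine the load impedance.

Z_L ≈ 99.8 + j8.61 Ω

Z_L = Z_0·(1 + Γ)/(1 − Γ) = 50·(1.33 + j0.0382)/(0.665 − j0.0382)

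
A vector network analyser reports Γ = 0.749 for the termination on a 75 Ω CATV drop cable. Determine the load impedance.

Z_L = Z_0·(1 + Γ)/(1 − Γ) = 75·(1.75)/(0.251)

Z_L ≈ 523 Ω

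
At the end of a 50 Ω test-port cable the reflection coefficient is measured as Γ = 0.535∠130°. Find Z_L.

Z_L ≈ 18.1 + j20.8 Ω

Z_L = Z_0·(1 + Γ)/(1 − Γ) = 50·(0.656 + j0.41)/(1.34 − j0.41)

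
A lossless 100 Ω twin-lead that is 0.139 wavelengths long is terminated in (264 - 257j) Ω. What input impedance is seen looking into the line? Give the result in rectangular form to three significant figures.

βl = 2π × 0.139 = 50°
tan(βl) = tan(50°) = 1.19
Z_in = Z_0·(Z_L + jZ_0·tanβl)/(Z_0 + jZ_L·tanβl)
     = 100·(264 − j138)/(407 + j315)

Z_in ≈ 24.2 − j52.6 Ω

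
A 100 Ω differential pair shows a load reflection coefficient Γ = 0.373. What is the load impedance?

Z_L = Z_0·(1 + Γ)/(1 − Γ) = 100·(1.37)/(0.627)

Z_L ≈ 219 Ω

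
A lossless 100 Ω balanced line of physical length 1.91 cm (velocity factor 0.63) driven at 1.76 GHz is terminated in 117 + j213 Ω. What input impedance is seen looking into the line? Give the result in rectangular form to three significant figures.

Z_in ≈ 35.6 − j98.7 Ω

λ = v/f = 0.63·c / 1.76 GHz = 0.107 m
βl = 2π·l/λ = 2π × 0.178 = 64°
tan(βl) = tan(64°) = 2.05
Z_in = Z_0·(Z_L + jZ_0·tanβl)/(Z_0 + jZ_L·tanβl)
     = 100·(117 + j418)/(-337 + j240)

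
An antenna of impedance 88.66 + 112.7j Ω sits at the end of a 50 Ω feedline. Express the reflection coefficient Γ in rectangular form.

Γ ≈ 0.566 + j0.353

Γ = (Z_L − Z_0)/(Z_L + Z_0) = (38.66 + j112.7)/(138.7 + j112.7)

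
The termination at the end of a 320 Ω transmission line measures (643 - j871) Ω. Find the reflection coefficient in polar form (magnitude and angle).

Γ = (Z_L − Z_0)/(Z_L + Z_0) = (323 − j871)/(963 − j871)
|Γ| = 929/1300 = 0.715

Γ ≈ 0.715 ∠ -27.5°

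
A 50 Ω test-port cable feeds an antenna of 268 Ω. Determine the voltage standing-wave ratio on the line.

VSWR ≈ 5.36

Γ = (268 − 50)/(268 + 50) = 0.686
VSWR = (1 + 0.686)/(1 − 0.686)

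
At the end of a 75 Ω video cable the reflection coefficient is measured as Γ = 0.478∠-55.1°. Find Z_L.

Z_L = Z_0·(1 + Γ)/(1 − Γ) = 75·(1.27 − j0.392)/(0.727 + j0.392)

Z_L ≈ 84.9 − j86.3 Ω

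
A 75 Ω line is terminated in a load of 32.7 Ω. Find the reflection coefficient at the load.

Γ = (Z_L − Z_0)/(Z_L + Z_0) = (32.7 − 75)/(32.7 + 75) = -42.3/107.7

Γ = -0.393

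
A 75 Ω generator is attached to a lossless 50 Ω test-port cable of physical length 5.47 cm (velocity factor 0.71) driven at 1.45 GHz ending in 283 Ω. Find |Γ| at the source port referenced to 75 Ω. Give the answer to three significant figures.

λ = v/f = 0.71·c / 1.45 GHz = 0.147 m
βl = 2π·l/λ = 2π × 0.372 = 134°
tan(βl) = -1.03
Z_in = Z_0·(Z_L + jZ_0·tanβl)/(Z_0 + jZ_L·tanβl) = 16.6 + j45.5 Ω
Γ_s = (Z_in − Z_s)/(Z_in + Z_s) = (-58.4 + j45.5)/(91.6 + j45.5), |Γ_s| = 0.724

|Γ| ≈ 0.724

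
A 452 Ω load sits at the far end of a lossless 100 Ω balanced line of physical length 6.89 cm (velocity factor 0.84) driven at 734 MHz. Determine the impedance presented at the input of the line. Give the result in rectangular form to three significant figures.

λ = v/f = 0.84·c / 734 MHz = 0.343 m
βl = 2π·l/λ = 2π × 0.201 = 72.2°
tan(βl) = tan(72.2°) = 3.12
Z_in = Z_0·(Z_L + jZ_0·tanβl)/(Z_0 + jZ_L·tanβl)
     = 100·(452 + j312)/(100 + j1410)

Z_in ≈ 24.3 − j30.3 Ω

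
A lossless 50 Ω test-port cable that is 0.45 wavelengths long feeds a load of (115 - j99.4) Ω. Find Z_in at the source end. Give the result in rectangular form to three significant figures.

βl = 2π × 0.45 = 162°
tan(βl) = tan(162°) = -0.325
Z_in = Z_0·(Z_L + jZ_0·tanβl)/(Z_0 + jZ_L·tanβl)
     = 50·(115 − j116)/(17.7 − j37.4)

Z_in ≈ 186 + j65.8 Ω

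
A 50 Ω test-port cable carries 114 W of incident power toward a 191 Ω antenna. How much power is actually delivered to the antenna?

P_delivered ≈ 75 W

Γ = (191 − 50)/(191 + 50) = 0.585
|Γ|² = 0.342
P_refl = |Γ|²·P_inc = 39 W, P_del = (1 − |Γ|²)·P_inc = 75 W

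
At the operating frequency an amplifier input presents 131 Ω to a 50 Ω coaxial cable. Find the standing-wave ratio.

VSWR ≈ 2.62

For a purely resistive load, VSWR = R_L/Z_0 or Z_0/R_L (whichever > 1) = 131/50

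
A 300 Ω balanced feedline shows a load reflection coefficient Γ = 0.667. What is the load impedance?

Z_L ≈ 1500 Ω

Z_L = Z_0·(1 + Γ)/(1 − Γ) = 300·(1.67)/(0.333)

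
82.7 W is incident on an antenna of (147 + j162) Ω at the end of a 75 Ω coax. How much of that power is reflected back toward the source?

|Γ| = |(72 + j162)/(222 + j162)| = 0.645
|Γ|² = 0.416
P_refl = |Γ|²·P_inc = 34.4 W, P_del = (1 − |Γ|²)·P_inc = 48.3 W

P_reflected ≈ 34.4 W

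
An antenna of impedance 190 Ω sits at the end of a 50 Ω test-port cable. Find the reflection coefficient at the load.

Γ = 0.583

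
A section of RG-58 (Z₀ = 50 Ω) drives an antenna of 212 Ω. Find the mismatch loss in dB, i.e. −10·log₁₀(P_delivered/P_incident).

mismatch loss ≈ 2.09 dB

Γ = (212 − 50)/(212 + 50) = 0.618
|Γ|² = 0.382, so P_del/P_inc = 1 − |Γ|² = 0.618
ML = −10·log₁₀(1 − |Γ|²)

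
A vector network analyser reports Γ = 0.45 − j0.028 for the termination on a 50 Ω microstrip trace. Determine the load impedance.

Z_L ≈ 131 − j9.23 Ω

Z_L = Z_0·(1 + Γ)/(1 − Γ) = 50·(1.45 − j0.028)/(0.55 + j0.028)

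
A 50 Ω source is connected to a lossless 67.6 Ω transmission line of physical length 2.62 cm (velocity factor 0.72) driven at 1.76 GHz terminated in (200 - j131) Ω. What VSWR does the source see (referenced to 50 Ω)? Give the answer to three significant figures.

λ = v/f = 0.72·c / 1.76 GHz = 0.123 m
βl = 2π·l/λ = 2π × 0.213 = 76.9°
tan(βl) = 4.28
Z_in = Z_0·(Z_L + jZ_0·tanβl)/(Z_0 + jZ_L·tanβl) = 15.7 − j4.3 Ω
Γ_s = (Z_in − Z_s)/(Z_in + Z_s) = (-34.3 − j4.3)/(65.7 − j4.3), |Γ_s| = 0.526
VSWR = (1 + |Γ_s|)/(1 − |Γ_s|)

VSWR ≈ 3.22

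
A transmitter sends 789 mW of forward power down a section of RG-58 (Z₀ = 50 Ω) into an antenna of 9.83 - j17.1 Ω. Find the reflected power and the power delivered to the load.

|Γ| = |(-40.17 − j17.1)/(59.83 − j17.1)| = 0.702
|Γ|² = 0.492
P_refl = |Γ|²·P_inc = 388 mW, P_del = (1 − |Γ|²)·P_inc = 401 mW

P_reflected ≈ 388 mW; P_delivered ≈ 401 mW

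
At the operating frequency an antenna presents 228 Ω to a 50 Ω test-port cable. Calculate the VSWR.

Γ = (228 − 50)/(228 + 50) = 0.64
VSWR = (1 + 0.64)/(1 − 0.64)

VSWR ≈ 4.56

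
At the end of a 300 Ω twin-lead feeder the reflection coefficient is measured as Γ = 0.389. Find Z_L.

Z_L ≈ 682 Ω

Z_L = Z_0·(1 + Γ)/(1 − Γ) = 300·(1.39)/(0.611)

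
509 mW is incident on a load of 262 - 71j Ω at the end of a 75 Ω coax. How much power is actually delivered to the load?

P_delivered ≈ 337 mW

|Γ| = |(187 − j71)/(337 − j71)| = 0.581
|Γ|² = 0.337
P_refl = |Γ|²·P_inc = 172 mW, P_del = (1 − |Γ|²)·P_inc = 337 mW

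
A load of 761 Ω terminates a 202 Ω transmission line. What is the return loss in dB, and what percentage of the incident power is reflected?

RL ≈ 4.72 dB; 33.7% of incident power reflected

Γ = (761 − 202)/(761 + 202) = 0.58
RL = −20·log₁₀(0.58) = 4.72 dB
P_refl/P_inc = |Γ|² = 0.337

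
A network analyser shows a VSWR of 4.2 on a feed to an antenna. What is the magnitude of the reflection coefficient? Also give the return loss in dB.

|Γ| = (S − 1)/(S + 1) = (4.2 − 1)/(4.2 + 1) = 3.2/5.2
RL = −20·log₁₀|Γ| = −20·log₁₀(0.615)

|Γ| ≈ 0.615; return loss ≈ 4.22 dB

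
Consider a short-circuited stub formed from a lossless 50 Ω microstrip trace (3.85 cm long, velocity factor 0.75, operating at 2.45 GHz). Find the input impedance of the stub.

Z_in ≈ −j27.8 Ω

λ = v/f = 0.75·c / 2.45 GHz = 0.0918 m
βl = 2π·l/λ = 2π × 0.419 = 151°
tan(βl) = -0.556
For a short-circuited stub, Z_in = jZ_0·tan(βl)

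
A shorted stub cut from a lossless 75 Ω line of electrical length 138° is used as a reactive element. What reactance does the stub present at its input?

tan(βl) = -0.9
For a shorted stub, Z_in = jZ_0·tan(βl)

X_in ≈ -67.5 Ω (capacitive)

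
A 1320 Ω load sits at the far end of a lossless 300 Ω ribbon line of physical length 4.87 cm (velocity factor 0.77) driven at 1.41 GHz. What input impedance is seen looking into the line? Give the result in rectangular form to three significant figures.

Z_in ≈ 74.2 + j86.6 Ω

λ = v/f = 0.77·c / 1.41 GHz = 0.164 m
βl = 2π·l/λ = 2π × 0.297 = 107°
tan(βl) = tan(107°) = -3.27
Z_in = Z_0·(Z_L + jZ_0·tanβl)/(Z_0 + jZ_L·tanβl)
     = 300·(1320 − j980)/(300 − j4310)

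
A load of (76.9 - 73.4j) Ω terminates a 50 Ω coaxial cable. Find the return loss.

RL ≈ 5.46 dB

Γ = (26.9 − j73.4)/(126.9 − j73.4), |Γ| = 0.533
RL = −20·log₁₀|Γ| = −20·log₁₀(0.533)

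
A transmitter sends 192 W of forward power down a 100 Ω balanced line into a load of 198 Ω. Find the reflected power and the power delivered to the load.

Γ = (198 − 100)/(198 + 100) = 0.329
|Γ|² = 0.108
P_refl = |Γ|²·P_inc = 20.8 W, P_del = (1 − |Γ|²)·P_inc = 171 W

P_reflected ≈ 20.8 W; P_delivered ≈ 171 W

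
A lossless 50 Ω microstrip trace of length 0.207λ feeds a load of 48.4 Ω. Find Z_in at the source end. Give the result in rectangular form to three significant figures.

βl = 2π × 0.207 = 74.5°
tan(βl) = tan(74.5°) = 3.61
Z_in = Z_0·(Z_L + jZ_0·tanβl)/(Z_0 + jZ_L·tanβl)
     = 50·(48.4 + j181)/(50 + j175)

Z_in ≈ 51.4 + j0.86 Ω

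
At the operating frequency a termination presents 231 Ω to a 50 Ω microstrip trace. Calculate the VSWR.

Γ = (231 − 50)/(231 + 50) = 0.644
VSWR = (1 + 0.644)/(1 − 0.644)

VSWR ≈ 4.62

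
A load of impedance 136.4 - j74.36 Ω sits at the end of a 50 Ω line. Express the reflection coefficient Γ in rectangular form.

Γ ≈ 0.537 − j0.185

Γ = (Z_L − Z_0)/(Z_L + Z_0) = (86.4 − j74.36)/(186.4 − j74.36)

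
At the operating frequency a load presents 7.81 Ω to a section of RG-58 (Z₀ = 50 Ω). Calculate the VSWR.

Γ = (7.81 − 50)/(7.81 + 50) = -0.73
VSWR = (1 + 0.73)/(1 − 0.73)

VSWR ≈ 6.4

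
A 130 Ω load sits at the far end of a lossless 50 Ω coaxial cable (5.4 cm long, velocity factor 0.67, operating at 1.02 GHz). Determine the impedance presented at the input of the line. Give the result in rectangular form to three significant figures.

Z_in ≈ 19.6 + j6.46 Ω

λ = v/f = 0.67·c / 1.02 GHz = 0.197 m
βl = 2π·l/λ = 2π × 0.274 = 98.7°
tan(βl) = tan(98.7°) = -6.57
Z_in = Z_0·(Z_L + jZ_0·tanβl)/(Z_0 + jZ_L·tanβl)
     = 50·(130 − j329)/(50 − j854)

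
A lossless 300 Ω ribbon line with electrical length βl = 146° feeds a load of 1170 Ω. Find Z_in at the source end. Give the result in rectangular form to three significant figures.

Z_in ≈ 215 + j363 Ω

tan(βl) = tan(146°) = -0.675
Z_in = Z_0·(Z_L + jZ_0·tanβl)/(Z_0 + jZ_L·tanβl)
     = 300·(1170 − j202)/(300 − j789)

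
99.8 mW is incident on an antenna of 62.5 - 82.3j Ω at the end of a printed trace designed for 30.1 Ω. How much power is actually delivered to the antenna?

P_delivered ≈ 48.9 mW

|Γ| = |(32.4 − j82.3)/(92.6 − j82.3)| = 0.714
|Γ|² = 0.51
P_refl = |Γ|²·P_inc = 50.9 mW, P_del = (1 − |Γ|²)·P_inc = 48.9 mW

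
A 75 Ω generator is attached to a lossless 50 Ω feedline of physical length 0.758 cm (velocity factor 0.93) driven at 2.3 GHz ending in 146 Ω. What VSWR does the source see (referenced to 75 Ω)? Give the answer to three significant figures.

VSWR ≈ 2.35

λ = v/f = 0.93·c / 2.3 GHz = 0.121 m
βl = 2π·l/λ = 2π × 0.0625 = 22.5°
tan(βl) = 0.414
Z_in = Z_0·(Z_L + jZ_0·tanβl)/(Z_0 + jZ_L·tanβl) = 69.5 − j63.3 Ω
Γ_s = (Z_in − Z_s)/(Z_in + Z_s) = (-5.54 − j63.3)/(144 − j63.3), |Γ_s| = 0.403
VSWR = (1 + |Γ_s|)/(1 − |Γ_s|)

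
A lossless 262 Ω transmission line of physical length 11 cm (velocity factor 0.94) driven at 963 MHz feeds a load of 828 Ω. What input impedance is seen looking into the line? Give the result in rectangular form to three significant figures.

λ = v/f = 0.94·c / 963 MHz = 0.293 m
βl = 2π·l/λ = 2π × 0.376 = 135°
tan(βl) = tan(135°) = -0.992
Z_in = Z_0·(Z_L + jZ_0·tanβl)/(Z_0 + jZ_L·tanβl)
     = 262·(828 − j260)/(262 − j821)

Z_in ≈ 152 + j216 Ω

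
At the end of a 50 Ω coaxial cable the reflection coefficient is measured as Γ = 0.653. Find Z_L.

Z_L = Z_0·(1 + Γ)/(1 − Γ) = 50·(1.65)/(0.347)

Z_L ≈ 238 Ω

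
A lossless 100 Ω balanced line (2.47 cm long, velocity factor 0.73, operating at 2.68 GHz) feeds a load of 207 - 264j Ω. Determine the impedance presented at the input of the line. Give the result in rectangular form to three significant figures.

λ = v/f = 0.73·c / 2.68 GHz = 0.0817 m
βl = 2π·l/λ = 2π × 0.302 = 109°
tan(βl) = tan(109°) = -2.93
Z_in = Z_0·(Z_L + jZ_0·tanβl)/(Z_0 + jZ_L·tanβl)
     = 100·(207 − j557)/(-675 − j608)

Z_in ≈ 24.1 + j60.9 Ω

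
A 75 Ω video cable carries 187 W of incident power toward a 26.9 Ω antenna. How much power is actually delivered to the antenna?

P_delivered ≈ 145 W

Γ = (26.9 − 75)/(26.9 + 75) = -0.472
|Γ|² = 0.223
P_refl = |Γ|²·P_inc = 41.7 W, P_del = (1 − |Γ|²)·P_inc = 145 W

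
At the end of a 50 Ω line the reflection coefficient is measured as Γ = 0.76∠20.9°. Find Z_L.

Z_L = Z_0·(1 + Γ)/(1 − Γ) = 50·(1.71 + j0.271)/(0.29 − j0.271)

Z_L ≈ 134 + j172 Ω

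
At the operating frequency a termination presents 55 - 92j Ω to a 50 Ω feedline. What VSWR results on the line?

VSWR ≈ 4.88

Γ = (Z_L − Z_0)/(Z_L + Z_0) = (5 − j92)/(105 − j92)
|Γ| = 92.1/140 = 0.66
VSWR = (1 + |Γ|)/(1 − |Γ|) = 1.66/0.34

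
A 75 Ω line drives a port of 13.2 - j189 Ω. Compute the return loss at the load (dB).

Γ = (-61.8 − j189)/(88.2 − j189), |Γ| = 0.953
RL = −20·log₁₀|Γ| = −20·log₁₀(0.953)

RL ≈ 0.415 dB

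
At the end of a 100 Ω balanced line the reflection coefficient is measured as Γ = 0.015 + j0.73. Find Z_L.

Z_L = Z_0·(1 + Γ)/(1 − Γ) = 100·(1.01 + j0.73)/(0.985 − j0.73)

Z_L ≈ 31.1 + j97.1 Ω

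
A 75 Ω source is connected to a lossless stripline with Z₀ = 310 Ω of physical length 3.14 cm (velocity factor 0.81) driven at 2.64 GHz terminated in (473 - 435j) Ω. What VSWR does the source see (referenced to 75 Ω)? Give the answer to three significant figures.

λ = v/f = 0.81·c / 2.64 GHz = 0.092 m
βl = 2π·l/λ = 2π × 0.341 = 123°
tan(βl) = -1.55
Z_in = Z_0·(Z_L + jZ_0·tanβl)/(Z_0 + jZ_L·tanβl) = 231 + j314 Ω
Γ_s = (Z_in − Z_s)/(Z_in + Z_s) = (156 + j314)/(306 + j314), |Γ_s| = 0.8
VSWR = (1 + |Γ_s|)/(1 − |Γ_s|)

VSWR ≈ 9.01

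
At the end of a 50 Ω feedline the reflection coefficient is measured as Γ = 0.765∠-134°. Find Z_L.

Z_L ≈ 7.83 − j20.8 Ω

Z_L = Z_0·(1 + Γ)/(1 − Γ) = 50·(0.469 − j0.55)/(1.53 + j0.55)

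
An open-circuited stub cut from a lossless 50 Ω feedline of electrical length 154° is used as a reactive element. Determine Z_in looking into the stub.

Z_in ≈ +j103 Ω

tan(βl) = -0.488
For an open-circuited stub, Z_in = −jZ_0·cot(βl) = −jZ_0/tan(βl)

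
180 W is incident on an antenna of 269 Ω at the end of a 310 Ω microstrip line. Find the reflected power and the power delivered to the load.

P_reflected ≈ 0.903 W; P_delivered ≈ 179 W

Γ = (269 − 310)/(269 + 310) = -0.0708
|Γ|² = 0.00501
P_refl = |Γ|²·P_inc = 0.903 W, P_del = (1 − |Γ|²)·P_inc = 179 W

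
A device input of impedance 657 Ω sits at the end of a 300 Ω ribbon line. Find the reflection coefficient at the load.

Γ = 0.373

Γ = (Z_L − Z_0)/(Z_L + Z_0) = (657 − 300)/(657 + 300) = 357/957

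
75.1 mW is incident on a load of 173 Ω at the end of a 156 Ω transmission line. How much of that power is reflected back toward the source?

P_reflected ≈ 0.201 mW

Γ = (173 − 156)/(173 + 156) = 0.0517
|Γ|² = 0.00267
P_refl = |Γ|²·P_inc = 0.201 mW, P_del = (1 − |Γ|²)·P_inc = 74.9 mW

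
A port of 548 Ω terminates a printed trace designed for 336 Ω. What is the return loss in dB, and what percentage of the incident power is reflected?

RL ≈ 12.4 dB; 5.75% of incident power reflected

Γ = (548 − 336)/(548 + 336) = 0.24
RL = −20·log₁₀(0.24) = 12.4 dB
P_refl/P_inc = |Γ|² = 0.0575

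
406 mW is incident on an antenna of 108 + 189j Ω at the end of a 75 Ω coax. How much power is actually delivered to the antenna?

|Γ| = |(33 + j189)/(183 + j189)| = 0.729
|Γ|² = 0.532
P_refl = |Γ|²·P_inc = 216 mW, P_del = (1 − |Γ|²)·P_inc = 190 mW

P_delivered ≈ 190 mW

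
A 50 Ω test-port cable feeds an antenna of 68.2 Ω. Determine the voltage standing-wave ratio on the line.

Γ = (68.2 − 50)/(68.2 + 50) = 0.154
VSWR = (1 + 0.154)/(1 − 0.154)

VSWR ≈ 1.36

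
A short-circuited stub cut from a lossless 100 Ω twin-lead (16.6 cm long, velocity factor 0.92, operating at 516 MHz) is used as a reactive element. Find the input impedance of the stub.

λ = v/f = 0.92·c / 516 MHz = 0.535 m
βl = 2π·l/λ = 2π × 0.31 = 112°
tan(βl) = -2.51
For a short-circuited stub, Z_in = jZ_0·tan(βl)

Z_in ≈ −j251 Ω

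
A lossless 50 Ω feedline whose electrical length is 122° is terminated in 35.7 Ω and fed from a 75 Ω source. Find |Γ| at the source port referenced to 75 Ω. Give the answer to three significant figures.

|Γ| ≈ 0.199

tan(βl) = -1.6
Z_in = Z_0·(Z_L + jZ_0·tanβl)/(Z_0 + jZ_L·tanβl) = 55.1 − j17 Ω
Γ_s = (Z_in − Z_s)/(Z_in + Z_s) = (-19.9 − j17)/(130 − j17), |Γ_s| = 0.199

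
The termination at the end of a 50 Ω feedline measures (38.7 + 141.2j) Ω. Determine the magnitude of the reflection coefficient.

|Γ| ≈ 0.849

Γ = (Z_L − Z_0)/(Z_L + Z_0) = (-11.3 + j141.2)/(88.7 + j141.2)
|Γ| = 142/167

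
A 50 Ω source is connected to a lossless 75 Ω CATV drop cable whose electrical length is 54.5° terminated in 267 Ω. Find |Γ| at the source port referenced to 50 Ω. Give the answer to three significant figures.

tan(βl) = 1.4
Z_in = Z_0·(Z_L + jZ_0·tanβl)/(Z_0 + jZ_L·tanβl) = 30.6 − j47.4 Ω
Γ_s = (Z_in − Z_s)/(Z_in + Z_s) = (-19.4 − j47.4)/(80.6 − j47.4), |Γ_s| = 0.548

|Γ| ≈ 0.548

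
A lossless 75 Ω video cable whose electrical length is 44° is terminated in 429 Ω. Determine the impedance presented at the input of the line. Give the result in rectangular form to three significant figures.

tan(βl) = tan(44°) = 0.966
Z_in = Z_0·(Z_L + jZ_0·tanβl)/(Z_0 + jZ_L·tanβl)
     = 75·(429 + j72.4)/(75 + j414)

Z_in ≈ 26.3 − j72.9 Ω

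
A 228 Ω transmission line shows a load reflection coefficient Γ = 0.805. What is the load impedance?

Z_L ≈ 2110 Ω

Z_L = Z_0·(1 + Γ)/(1 − Γ) = 228·(1.81)/(0.195)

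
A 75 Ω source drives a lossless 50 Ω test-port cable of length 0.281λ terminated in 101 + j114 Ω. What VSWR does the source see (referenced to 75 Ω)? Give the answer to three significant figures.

VSWR ≈ 7.31

βl = 2π × 0.281 = 101°
tan(βl) = -5.07
Z_in = Z_0·(Z_L + jZ_0·tanβl)/(Z_0 + jZ_L·tanβl) = 10.3 − j2.73 Ω
Γ_s = (Z_in − Z_s)/(Z_in + Z_s) = (-64.7 − j2.73)/(85.3 − j2.73), |Γ_s| = 0.759
VSWR = (1 + |Γ_s|)/(1 − |Γ_s|)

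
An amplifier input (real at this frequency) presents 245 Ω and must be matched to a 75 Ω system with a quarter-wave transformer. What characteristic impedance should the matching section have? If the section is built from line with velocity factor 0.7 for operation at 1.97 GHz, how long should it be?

Z_qwt ≈ 136 Ω; length ≈ 2.66 cm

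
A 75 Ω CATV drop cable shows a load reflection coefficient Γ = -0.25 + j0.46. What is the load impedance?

Z_L ≈ 30.7 + j38.9 Ω

Z_L = Z_0·(1 + Γ)/(1 − Γ) = 75·(0.75 + j0.46)/(1.25 − j0.46)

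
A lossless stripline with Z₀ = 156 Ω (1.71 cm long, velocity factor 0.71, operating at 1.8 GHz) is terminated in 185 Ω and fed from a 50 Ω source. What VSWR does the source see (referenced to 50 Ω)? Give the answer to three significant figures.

λ = v/f = 0.71·c / 1.8 GHz = 0.118 m
βl = 2π·l/λ = 2π × 0.145 = 52°
tan(βl) = 1.28
Z_in = Z_0·(Z_L + jZ_0·tanβl)/(Z_0 + jZ_L·tanβl) = 148 − j24.5 Ω
Γ_s = (Z_in − Z_s)/(Z_in + Z_s) = (97.7 − j24.5)/(198 − j24.5), |Γ_s| = 0.506
VSWR = (1 + |Γ_s|)/(1 − |Γ_s|)

VSWR ≈ 3.05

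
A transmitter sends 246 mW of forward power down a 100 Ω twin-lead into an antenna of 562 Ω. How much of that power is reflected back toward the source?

P_reflected ≈ 120 mW

Γ = (562 − 100)/(562 + 100) = 0.698
|Γ|² = 0.487
P_refl = |Γ|²·P_inc = 120 mW, P_del = (1 − |Γ|²)·P_inc = 126 mW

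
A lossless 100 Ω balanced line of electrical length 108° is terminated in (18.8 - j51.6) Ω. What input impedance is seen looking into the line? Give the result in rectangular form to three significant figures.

Z_in ≈ 289 + j326 Ω

tan(βl) = tan(108°) = -3.08
Z_in = Z_0·(Z_L + jZ_0·tanβl)/(Z_0 + jZ_L·tanβl)
     = 100·(18.8 − j359)/(-58.8 − j57.9)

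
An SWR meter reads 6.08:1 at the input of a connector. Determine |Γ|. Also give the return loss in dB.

|Γ| = (S − 1)/(S + 1) = (6.08 − 1)/(6.08 + 1) = 5.08/7.08
RL = −20·log₁₀|Γ| = −20·log₁₀(0.718)

|Γ| ≈ 0.718; return loss ≈ 2.88 dB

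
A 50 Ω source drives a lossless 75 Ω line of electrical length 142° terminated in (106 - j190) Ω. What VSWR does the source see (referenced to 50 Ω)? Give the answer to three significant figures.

VSWR ≈ 9.09

tan(βl) = -0.781
Z_in = Z_0·(Z_L + jZ_0·tanβl)/(Z_0 + jZ_L·tanβl) = 78.4 + j165 Ω
Γ_s = (Z_in − Z_s)/(Z_in + Z_s) = (28.4 + j165)/(128 + j165), |Γ_s| = 0.802
VSWR = (1 + |Γ_s|)/(1 − |Γ_s|)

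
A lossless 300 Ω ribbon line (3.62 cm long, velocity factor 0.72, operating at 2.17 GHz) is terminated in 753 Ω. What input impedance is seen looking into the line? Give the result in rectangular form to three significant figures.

Z_in ≈ 187 + j195 Ω

λ = v/f = 0.72·c / 2.17 GHz = 0.0995 m
βl = 2π·l/λ = 2π × 0.364 = 131°
tan(βl) = tan(131°) = -1.15
Z_in = Z_0·(Z_L + jZ_0·tanβl)/(Z_0 + jZ_L·tanβl)
     = 300·(753 − j346)/(300 − j869)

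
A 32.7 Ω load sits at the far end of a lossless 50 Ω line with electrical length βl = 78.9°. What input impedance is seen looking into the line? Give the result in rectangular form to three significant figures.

tan(βl) = tan(78.9°) = 5.1
Z_in = Z_0·(Z_L + jZ_0·tanβl)/(Z_0 + jZ_L·tanβl)
     = 50·(32.7 + j255)/(50 + j167)

Z_in ≈ 72.8 + j12 Ω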